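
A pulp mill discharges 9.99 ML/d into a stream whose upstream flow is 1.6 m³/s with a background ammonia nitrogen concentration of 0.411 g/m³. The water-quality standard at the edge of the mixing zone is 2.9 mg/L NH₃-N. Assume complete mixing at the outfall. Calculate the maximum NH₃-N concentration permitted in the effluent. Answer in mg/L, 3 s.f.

37.3 mg/L

9.99 ML/d = 0.1156 m³/s.
Mass balance: 2.9·1.716 = 0.1156·Cₑ + 1.6·0.411.
Cₑ = (4.975 − 0.6576) / 0.1156 = 37.34 mg/L.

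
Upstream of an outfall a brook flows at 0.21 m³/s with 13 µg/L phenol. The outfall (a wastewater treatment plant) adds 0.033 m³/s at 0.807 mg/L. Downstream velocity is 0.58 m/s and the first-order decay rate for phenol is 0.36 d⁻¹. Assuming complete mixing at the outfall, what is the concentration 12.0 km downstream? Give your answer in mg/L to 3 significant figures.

0.111 mg/L

13 µg/L = 0.013 mg/L.
After complete mixing, C₀ = (0.033·0.807 + 0.21·0.013) / 0.243 = 0.1208 mg/L.
Travel time t = 1.2e+04 m / 0.58 m/s = 2.069e+04 s = 0.2395 d.
C = 0.1208·exp(−0.36·0.2395) = 0.1208·0.9174 = 0.1108 mg/L.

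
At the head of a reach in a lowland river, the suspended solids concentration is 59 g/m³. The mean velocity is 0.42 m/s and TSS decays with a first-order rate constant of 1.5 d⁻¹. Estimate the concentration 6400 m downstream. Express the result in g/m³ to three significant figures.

45.3 g/m³

Travel time t = 6400 m / 0.42 m/s = 6400/0.42 = 1.524e+04 s = 0.1764 d.
First-order decay: C = 59·exp(−1.5·0.1764) = 59·0.7676 = 45.29 g/m³.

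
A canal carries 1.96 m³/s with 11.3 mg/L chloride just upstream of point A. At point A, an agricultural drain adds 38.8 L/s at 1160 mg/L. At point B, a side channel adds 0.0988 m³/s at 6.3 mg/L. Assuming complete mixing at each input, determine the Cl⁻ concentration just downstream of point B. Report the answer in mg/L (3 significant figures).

38.8 L/s = 0.0388 m³/s.
After input A: C = (1.96·11.3 + 0.0388·1160) / 1.999 = 33.6 mg/L.
After input B: C = (1.999·33.6 + 0.0988·6.3) / 2.098 = 32.31 mg/L.

32.3 mg/L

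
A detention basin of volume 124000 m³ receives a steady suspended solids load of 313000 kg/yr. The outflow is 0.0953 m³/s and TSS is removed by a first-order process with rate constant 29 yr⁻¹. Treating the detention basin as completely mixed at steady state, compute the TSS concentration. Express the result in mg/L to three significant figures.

Outflow Q = 0.0953 m³/s × 3.156e+07 s/yr = 3.007e+06 m³/yr.
Steady-state CSTR mass balance: W = Q·C + k·V·C, so C = W/(Q + kV).
Q + kV = 3.007e+06 + 29·124000 = 6.603e+06 m³/yr.
C = 313000/6.603e+06 = 0.0474 kg/m³ = 47.4 mg/L.

47.4 mg/L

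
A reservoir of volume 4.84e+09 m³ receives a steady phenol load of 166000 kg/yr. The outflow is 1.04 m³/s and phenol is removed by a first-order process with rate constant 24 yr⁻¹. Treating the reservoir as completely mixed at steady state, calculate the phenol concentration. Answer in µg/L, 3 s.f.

Outflow Q = 1.04 m³/s × 3.156e+07 s/yr = 3.282e+07 m³/yr.
Steady-state CSTR mass balance: W = Q·C + k·V·C, so C = W/(Q + kV).
Q + kV = 3.282e+07 + 24·4.84e+09 = 1.162e+11 m³/yr.
C = 166000/1.162e+11 = 1.429e-06 kg/m³ = 0.001429 mg/L = 1.429 µg/L.

1.43 µg/L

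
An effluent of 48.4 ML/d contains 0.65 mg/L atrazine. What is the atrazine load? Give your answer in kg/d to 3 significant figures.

48.4 ML/d = 0.5602 m³/s.
Mass flux = Q·C = 0.5602 m³/s × 0.65 g/m³ = 0.3641 g/s.
= 0.3641 g/s × 86.4 = 31.46 kg/d.

31.5 kg/d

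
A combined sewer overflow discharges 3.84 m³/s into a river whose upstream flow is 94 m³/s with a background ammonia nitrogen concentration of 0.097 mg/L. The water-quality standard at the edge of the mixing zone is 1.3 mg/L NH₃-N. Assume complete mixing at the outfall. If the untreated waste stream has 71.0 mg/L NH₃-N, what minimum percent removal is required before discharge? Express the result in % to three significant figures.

Mass balance: 1.3·97.84 = 3.84·Cₑ + 94·0.097.
Cₑ = (127.2 − 9.118) / 3.84 = 30.75 mg/L.
Required removal = 1 − 30.75/71.0 = 56.69 %.

56.7 %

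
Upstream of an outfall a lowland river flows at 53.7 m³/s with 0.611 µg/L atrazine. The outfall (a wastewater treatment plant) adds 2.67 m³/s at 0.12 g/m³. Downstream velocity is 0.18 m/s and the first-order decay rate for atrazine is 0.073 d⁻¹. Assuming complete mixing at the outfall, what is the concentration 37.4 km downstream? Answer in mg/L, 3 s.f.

0.00526 mg/L

0.611 µg/L = 0.000611 mg/L.
After complete mixing, C₀ = (2.67·0.12 + 53.7·0.000611) / 56.37 = 0.006266 mg/L.
Travel time t = 3.74e+04 m / 0.18 m/s = 2.078e+05 s = 2.405 d.
C = 0.006266·exp(−0.073·2.405) = 0.006266·0.839 = 0.005257 mg/L.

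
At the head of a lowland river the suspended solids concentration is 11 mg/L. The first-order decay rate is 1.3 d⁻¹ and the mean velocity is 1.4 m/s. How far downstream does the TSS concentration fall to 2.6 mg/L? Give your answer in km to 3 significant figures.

134 km

From C = C₀·e^(−kt), t = ln(C₀/C)/k = ln(11/2.6)/1.3 = 1.442/1.3 = 1.11 d.
Distance = v·t = 1.4 m/s × 9.586e+04 s = 1.342e+05 m = 134.2 km.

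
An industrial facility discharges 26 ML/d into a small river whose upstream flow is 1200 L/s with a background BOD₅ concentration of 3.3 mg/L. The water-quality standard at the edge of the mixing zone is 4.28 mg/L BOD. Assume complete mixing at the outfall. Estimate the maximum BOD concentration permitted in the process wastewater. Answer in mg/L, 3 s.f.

26 ML/d = 0.3009 m³/s.
1200 L/s = 1.2 m³/s.
Mass balance: 4.28·1.501 = 0.3009·Cₑ + 1.2·3.3.
Cₑ = (6.424 − 3.96) / 0.3009 = 8.188 mg/L.

8.19 mg/L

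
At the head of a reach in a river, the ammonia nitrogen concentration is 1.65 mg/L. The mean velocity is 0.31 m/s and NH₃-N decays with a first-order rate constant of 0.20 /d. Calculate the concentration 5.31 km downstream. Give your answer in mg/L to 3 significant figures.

1.59 mg/L

Travel time t = 5.31 km / 0.31 m/s = 5310/0.31 = 1.713e+04 s = 0.1983 d.
First-order decay: C = 1.65·exp(−0.20·0.1983) = 1.65·0.9611 = 1.586 mg/L.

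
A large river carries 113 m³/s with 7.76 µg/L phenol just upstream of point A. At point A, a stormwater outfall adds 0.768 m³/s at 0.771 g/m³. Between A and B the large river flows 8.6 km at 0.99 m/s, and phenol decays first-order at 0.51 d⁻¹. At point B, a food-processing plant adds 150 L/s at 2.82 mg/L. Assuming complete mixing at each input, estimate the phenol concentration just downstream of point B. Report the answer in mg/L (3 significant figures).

0.0160 mg/L

7.76 µg/L = 0.00776 mg/L.
After input A: C = (113·0.00776 + 0.768·0.771) / 113.8 = 0.01291 mg/L.
Over the 8.6 km reach to input B (t = 8687 s = 0.1005 d), decay gives C = 0.01291·exp(−0.51·0.1005) = 0.01227 mg/L.
150 L/s = 0.15 m³/s.
After input B: C = (113.8·0.01227 + 0.15·2.82) / 113.9 = 0.01596 mg/L.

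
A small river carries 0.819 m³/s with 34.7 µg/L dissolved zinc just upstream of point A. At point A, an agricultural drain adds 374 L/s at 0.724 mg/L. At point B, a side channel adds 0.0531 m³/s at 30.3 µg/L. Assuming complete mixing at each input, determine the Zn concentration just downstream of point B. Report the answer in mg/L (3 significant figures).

34.7 µg/L = 0.0347 mg/L.
374 L/s = 0.374 m³/s.
After input A: C = (0.819·0.0347 + 0.374·0.724) / 1.193 = 0.2508 mg/L.
30.3 µg/L = 0.0303 mg/L.
After input B: C = (1.193·0.2508 + 0.0531·0.0303) / 1.246 = 0.2414 mg/L.

0.241 mg/L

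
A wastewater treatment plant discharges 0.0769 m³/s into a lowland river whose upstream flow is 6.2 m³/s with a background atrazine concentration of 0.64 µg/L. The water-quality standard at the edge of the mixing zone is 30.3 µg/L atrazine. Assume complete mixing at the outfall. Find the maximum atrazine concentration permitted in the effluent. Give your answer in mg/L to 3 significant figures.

0.64 µg/L = 0.00064 mg/L.
30.3 µg/L = 0.0303 mg/L.
Mass balance: 0.0303·6.277 = 0.0769·Cₑ + 6.2·0.00064.
Cₑ = (0.1902 − 0.003968) / 0.0769 = 2.422 mg/L.

2.42 mg/L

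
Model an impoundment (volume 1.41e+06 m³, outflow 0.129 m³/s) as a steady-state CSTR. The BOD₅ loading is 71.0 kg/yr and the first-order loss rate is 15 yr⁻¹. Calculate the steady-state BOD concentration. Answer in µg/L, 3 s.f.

2.82 µg/L

Outflow Q = 0.129 m³/s × 3.156e+07 s/yr = 4.071e+06 m³/yr.
Steady-state CSTR mass balance: W = Q·C + k·V·C, so C = W/(Q + kV).
Q + kV = 4.071e+06 + 15·1.41e+06 = 2.522e+07 m³/yr.
C = 71.0/2.522e+07 = 2.815e-06 kg/m³ = 0.002815 mg/L = 2.815 µg/L.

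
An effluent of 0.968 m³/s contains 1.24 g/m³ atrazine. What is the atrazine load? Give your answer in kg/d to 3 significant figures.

Mass flux = Q·C = 0.968 m³/s × 1.24 g/m³ = 1.2 g/s.
= 1.2 g/s × 86.4 = 103.7 kg/d.

104 kg/d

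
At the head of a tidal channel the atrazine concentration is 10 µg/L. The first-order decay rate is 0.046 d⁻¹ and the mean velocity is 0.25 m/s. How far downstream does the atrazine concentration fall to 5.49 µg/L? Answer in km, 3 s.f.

From C = C₀·e^(−kt), t = ln(C₀/C)/k = ln(10/5.49)/0.046 = 0.5997/0.046 = 13.04 d.
Distance = v·t = 0.25 m/s × 1.126e+06 s = 2.816e+05 m = 281.6 km.

282 km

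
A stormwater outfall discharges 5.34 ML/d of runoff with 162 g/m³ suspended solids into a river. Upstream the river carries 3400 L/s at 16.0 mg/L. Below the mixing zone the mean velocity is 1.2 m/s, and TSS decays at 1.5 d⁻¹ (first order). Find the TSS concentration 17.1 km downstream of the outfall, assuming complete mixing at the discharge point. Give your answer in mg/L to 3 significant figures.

5.34 ML/d = 0.06181 m³/s.
3400 L/s = 3.4 m³/s.
After complete mixing, C₀ = (0.06181·162 + 3.4·16) / 3.462 = 18.61 mg/L.
Travel time t = 1.71e+04 m / 1.2 m/s = 1.425e+04 s = 0.1649 d.
C = 18.61·exp(−1.5·0.1649) = 18.61·0.7808 = 14.53 mg/L.

14.5 mg/L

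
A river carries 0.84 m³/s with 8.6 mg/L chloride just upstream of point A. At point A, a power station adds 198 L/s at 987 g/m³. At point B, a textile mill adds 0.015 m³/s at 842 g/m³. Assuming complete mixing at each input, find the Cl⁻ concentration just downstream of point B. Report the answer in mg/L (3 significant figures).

198 L/s = 0.198 m³/s.
After input A: C = (0.84·8.6 + 0.198·987) / 1.038 = 195.2 mg/L.
After input B: C = (1.038·195.2 + 0.015·842) / 1.053 = 204.4 mg/L.

204 mg/L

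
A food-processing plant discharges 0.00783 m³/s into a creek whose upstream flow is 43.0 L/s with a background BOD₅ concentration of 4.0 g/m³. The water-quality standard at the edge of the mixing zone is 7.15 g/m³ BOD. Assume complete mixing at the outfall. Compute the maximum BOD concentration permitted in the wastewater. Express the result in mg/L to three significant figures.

24.4 mg/L

43.0 L/s = 0.043 m³/s.
Mass balance: 7.15·0.05083 = 0.00783·Cₑ + 0.043·4.
Cₑ = (0.3634 − 0.172) / 0.00783 = 24.45 mg/L.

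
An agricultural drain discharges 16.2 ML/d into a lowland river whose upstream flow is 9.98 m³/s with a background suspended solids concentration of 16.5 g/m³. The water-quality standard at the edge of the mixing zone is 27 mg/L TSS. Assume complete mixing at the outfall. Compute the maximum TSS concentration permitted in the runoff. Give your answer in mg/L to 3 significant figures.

16.2 ML/d = 0.1875 m³/s.
Mass balance: 27·10.17 = 0.1875·Cₑ + 9.98·16.5.
Cₑ = (274.5 − 164.7) / 0.1875 = 585.9 mg/L.

586 mg/L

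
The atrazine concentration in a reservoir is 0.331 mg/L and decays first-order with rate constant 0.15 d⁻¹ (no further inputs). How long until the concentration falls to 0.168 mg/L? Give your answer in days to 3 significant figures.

4.52 d

t = ln(C₀/C)/k = ln(0.331/0.168)/0.15 = 0.6782/0.15 = 4.521 d.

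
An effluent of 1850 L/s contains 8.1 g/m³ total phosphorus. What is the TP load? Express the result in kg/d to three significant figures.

1290 kg/d

1850 L/s = 1.85 m³/s.
Mass flux = Q·C = 1.85 m³/s × 8.1 g/m³ = 14.98 g/s.
= 14.98 g/s × 86.4 = 1295 kg/d.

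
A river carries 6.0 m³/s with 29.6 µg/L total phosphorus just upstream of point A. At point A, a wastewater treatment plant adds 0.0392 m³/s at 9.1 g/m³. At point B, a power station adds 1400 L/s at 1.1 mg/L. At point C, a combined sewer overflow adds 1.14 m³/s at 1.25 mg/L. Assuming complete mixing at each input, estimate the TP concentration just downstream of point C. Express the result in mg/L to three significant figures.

0.408 mg/L

29.6 µg/L = 0.0296 mg/L.
After input A: C = (6·0.0296 + 0.0392·9.1) / 6.039 = 0.08848 mg/L.
1400 L/s = 1.4 m³/s.
After input B: C = (6.039·0.08848 + 1.4·1.1) / 7.439 = 0.2788 mg/L.
After input C: C = (7.439·0.2788 + 1.14·1.25) / 8.579 = 0.4079 mg/L.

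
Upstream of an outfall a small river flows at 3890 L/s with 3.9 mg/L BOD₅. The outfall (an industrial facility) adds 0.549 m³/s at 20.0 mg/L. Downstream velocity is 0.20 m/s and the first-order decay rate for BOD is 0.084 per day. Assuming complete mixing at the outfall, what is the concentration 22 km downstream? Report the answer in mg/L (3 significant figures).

3890 L/s = 3.89 m³/s.
After complete mixing, C₀ = (0.549·20 + 3.89·3.9) / 4.439 = 5.891 mg/L.
Travel time t = 2.2e+04 m / 0.20 m/s = 1.1e+05 s = 1.273 d.
C = 5.891·exp(−0.084·1.273) = 5.891·0.8986 = 5.294 mg/L.

5.29 mg/L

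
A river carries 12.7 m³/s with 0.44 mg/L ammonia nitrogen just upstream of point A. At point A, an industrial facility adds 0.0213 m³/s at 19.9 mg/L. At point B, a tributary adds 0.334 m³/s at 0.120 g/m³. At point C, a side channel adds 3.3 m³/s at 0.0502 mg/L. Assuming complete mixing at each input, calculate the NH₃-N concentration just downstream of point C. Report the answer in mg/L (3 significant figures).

After input A: C = (12.7·0.44 + 0.0213·19.9) / 12.72 = 0.4726 mg/L.
After input B: C = (12.72·0.4726 + 0.334·0.12) / 13.06 = 0.4636 mg/L.
After input C: C = (13.06·0.4636 + 3.3·0.0502) / 16.36 = 0.3802 mg/L.

0.380 mg/L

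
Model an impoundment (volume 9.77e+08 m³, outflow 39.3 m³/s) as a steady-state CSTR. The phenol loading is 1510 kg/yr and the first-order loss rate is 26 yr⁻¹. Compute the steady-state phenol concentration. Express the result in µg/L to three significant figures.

Outflow Q = 39.3 m³/s × 3.156e+07 s/yr = 1.24e+09 m³/yr.
Steady-state CSTR mass balance: W = Q·C + k·V·C, so C = W/(Q + kV).
Q + kV = 1.24e+09 + 26·9.77e+08 = 2.664e+10 m³/yr.
C = 1510/2.664e+10 = 5.668e-08 kg/m³ = 5.668e-05 mg/L = 0.05668 µg/L.

0.0567 µg/L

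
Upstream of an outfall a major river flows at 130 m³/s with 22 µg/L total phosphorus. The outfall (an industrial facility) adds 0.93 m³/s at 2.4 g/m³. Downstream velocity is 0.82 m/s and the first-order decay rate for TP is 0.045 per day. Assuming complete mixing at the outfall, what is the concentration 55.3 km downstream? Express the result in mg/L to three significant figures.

0.0375 mg/L

22 µg/L = 0.022 mg/L.
After complete mixing, C₀ = (0.93·2.4 + 130·0.022) / 130.9 = 0.03889 mg/L.
Travel time t = 5.53e+04 m / 0.82 m/s = 6.744e+04 s = 0.7805 d.
C = 0.03889·exp(−0.045·0.7805) = 0.03889·0.9655 = 0.03755 mg/L.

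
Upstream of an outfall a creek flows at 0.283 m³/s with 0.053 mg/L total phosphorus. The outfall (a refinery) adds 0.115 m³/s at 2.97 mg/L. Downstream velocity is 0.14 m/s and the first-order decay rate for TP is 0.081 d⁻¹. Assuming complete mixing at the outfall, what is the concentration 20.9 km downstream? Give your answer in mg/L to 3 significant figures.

0.779 mg/L

After complete mixing, C₀ = (0.115·2.97 + 0.283·0.053) / 0.398 = 0.8959 mg/L.
Travel time t = 2.09e+04 m / 0.14 m/s = 1.493e+05 s = 1.728 d.
C = 0.8959·exp(−0.081·1.728) = 0.8959·0.8694 = 0.7789 mg/L.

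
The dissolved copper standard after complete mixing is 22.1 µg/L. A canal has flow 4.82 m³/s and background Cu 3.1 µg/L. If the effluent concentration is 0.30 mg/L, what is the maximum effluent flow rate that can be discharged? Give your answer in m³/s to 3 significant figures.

3.1 µg/L = 0.0031 mg/L.
22.1 µg/L = 0.0221 mg/L.
Mass balance at complete mixing: C_std·(Q_w + Q_r) = Q_w·C_e + Q_r·C_b.
Rearranging, Q_w = Q_r·(C_std − C_b)/(C_e − C_std) = 4.82·(0.0221 − 0.0031) / (0.3 − 0.0221) = 0.3295 m³/s.

0.330 m³/s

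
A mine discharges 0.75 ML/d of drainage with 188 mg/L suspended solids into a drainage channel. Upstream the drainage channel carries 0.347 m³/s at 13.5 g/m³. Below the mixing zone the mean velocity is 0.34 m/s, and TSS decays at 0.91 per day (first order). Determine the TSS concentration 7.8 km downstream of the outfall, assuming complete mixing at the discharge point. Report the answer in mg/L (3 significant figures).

0.75 ML/d = 0.008681 m³/s.
After complete mixing, C₀ = (0.008681·188 + 0.347·13.5) / 0.3557 = 17.76 mg/L.
Travel time t = 7800 m / 0.34 m/s = 2.294e+04 s = 0.2655 d.
C = 17.76·exp(−0.91·0.2655) = 17.76·0.7853 = 13.95 mg/L.

13.9 mg/L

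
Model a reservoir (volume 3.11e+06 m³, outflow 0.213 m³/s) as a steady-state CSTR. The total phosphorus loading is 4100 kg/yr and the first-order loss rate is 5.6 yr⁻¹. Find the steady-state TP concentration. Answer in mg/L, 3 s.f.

Outflow Q = 0.213 m³/s × 3.156e+07 s/yr = 6.722e+06 m³/yr.
Steady-state CSTR mass balance: W = Q·C + k·V·C, so C = W/(Q + kV).
Q + kV = 6.722e+06 + 5.6·3.11e+06 = 2.414e+07 m³/yr.
C = 4100/2.414e+07 = 0.0001699 kg/m³ = 0.1699 mg/L.

0.170 mg/L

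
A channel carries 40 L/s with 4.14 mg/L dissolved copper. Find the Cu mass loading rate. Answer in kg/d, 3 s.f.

14.3 kg/d

40 L/s = 0.04 m³/s.
Mass flux = Q·C = 0.04 m³/s × 4.14 g/m³ = 0.1656 g/s.
= 0.1656 g/s × 86.4 = 14.31 kg/d.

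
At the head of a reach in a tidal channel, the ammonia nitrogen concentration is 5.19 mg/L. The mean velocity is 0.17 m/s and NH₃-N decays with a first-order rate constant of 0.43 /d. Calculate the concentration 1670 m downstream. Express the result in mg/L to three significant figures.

Travel time t = 1670 m / 0.17 m/s = 1670/0.17 = 9824 s = 0.1137 d.
First-order decay: C = 5.19·exp(−0.43·0.1137) = 5.19·0.9523 = 4.942 mg/L.

4.94 mg/L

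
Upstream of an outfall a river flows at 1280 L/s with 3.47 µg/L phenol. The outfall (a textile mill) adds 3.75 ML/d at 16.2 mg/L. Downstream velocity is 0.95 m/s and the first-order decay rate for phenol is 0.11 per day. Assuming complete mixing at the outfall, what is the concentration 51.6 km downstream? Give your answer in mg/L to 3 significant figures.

0.499 mg/L

3.75 ML/d = 0.0434 m³/s.
1280 L/s = 1.28 m³/s.
3.47 µg/L = 0.00347 mg/L.
After complete mixing, C₀ = (0.0434·16.2 + 1.28·0.00347) / 1.323 = 0.5347 mg/L.
Travel time t = 5.16e+04 m / 0.95 m/s = 5.432e+04 s = 0.6287 d.
C = 0.5347·exp(−0.11·0.6287) = 0.5347·0.9332 = 0.4989 mg/L.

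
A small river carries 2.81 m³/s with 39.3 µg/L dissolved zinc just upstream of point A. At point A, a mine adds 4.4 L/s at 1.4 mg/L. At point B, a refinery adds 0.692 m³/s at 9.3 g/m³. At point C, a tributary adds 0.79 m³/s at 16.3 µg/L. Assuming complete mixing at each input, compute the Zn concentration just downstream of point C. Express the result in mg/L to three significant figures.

1.53 mg/L

39.3 µg/L = 0.0393 mg/L.
4.4 L/s = 0.0044 m³/s.
After input A: C = (2.81·0.0393 + 0.0044·1.4) / 2.814 = 0.04143 mg/L.
After input B: C = (2.814·0.04143 + 0.692·9.3) / 3.506 = 1.869 mg/L.
16.3 µg/L = 0.0163 mg/L.
After input C: C = (3.506·1.869 + 0.79·0.0163) / 4.296 = 1.528 mg/L.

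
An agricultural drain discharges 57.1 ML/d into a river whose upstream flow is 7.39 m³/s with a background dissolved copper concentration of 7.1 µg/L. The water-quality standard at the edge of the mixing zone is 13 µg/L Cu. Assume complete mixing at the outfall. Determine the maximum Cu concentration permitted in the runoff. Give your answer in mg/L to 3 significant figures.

0.0790 mg/L

57.1 ML/d = 0.6609 m³/s.
7.1 µg/L = 0.0071 mg/L.
13 µg/L = 0.013 mg/L.
Mass balance: 0.013·8.051 = 0.6609·Cₑ + 7.39·0.0071.
Cₑ = (0.1047 − 0.05247) / 0.6609 = 0.07897 mg/L.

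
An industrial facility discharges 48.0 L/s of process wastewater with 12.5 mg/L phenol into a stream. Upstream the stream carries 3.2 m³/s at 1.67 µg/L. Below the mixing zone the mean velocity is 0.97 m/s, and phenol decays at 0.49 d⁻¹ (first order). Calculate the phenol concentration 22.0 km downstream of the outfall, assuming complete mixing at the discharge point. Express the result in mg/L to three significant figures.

0.164 mg/L

48.0 L/s = 0.048 m³/s.
1.67 µg/L = 0.00167 mg/L.
After complete mixing, C₀ = (0.048·12.5 + 3.2·0.00167) / 3.248 = 0.1864 mg/L.
Travel time t = 2.2e+04 m / 0.97 m/s = 2.268e+04 s = 0.2625 d.
C = 0.1864·exp(−0.49·0.2625) = 0.1864·0.8793 = 0.1639 mg/L.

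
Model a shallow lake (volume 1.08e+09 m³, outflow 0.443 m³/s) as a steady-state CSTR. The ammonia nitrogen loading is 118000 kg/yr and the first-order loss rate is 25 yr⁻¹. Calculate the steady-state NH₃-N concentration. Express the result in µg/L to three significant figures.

4.37 µg/L

Outflow Q = 0.443 m³/s × 3.156e+07 s/yr = 1.398e+07 m³/yr.
Steady-state CSTR mass balance: W = Q·C + k·V·C, so C = W/(Q + kV).
Q + kV = 1.398e+07 + 25·1.08e+09 = 2.701e+10 m³/yr.
C = 118000/2.701e+10 = 4.368e-06 kg/m³ = 0.004368 mg/L = 4.368 µg/L.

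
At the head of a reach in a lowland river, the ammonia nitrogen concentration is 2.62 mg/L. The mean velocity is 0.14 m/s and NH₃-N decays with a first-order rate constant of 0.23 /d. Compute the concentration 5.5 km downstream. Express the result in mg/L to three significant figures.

2.36 mg/L

Travel time t = 5.5 km / 0.14 m/s = 5500/0.14 = 3.929e+04 s = 0.4547 d.
First-order decay: C = 2.62·exp(−0.23·0.4547) = 2.62·0.9007 = 2.36 mg/L.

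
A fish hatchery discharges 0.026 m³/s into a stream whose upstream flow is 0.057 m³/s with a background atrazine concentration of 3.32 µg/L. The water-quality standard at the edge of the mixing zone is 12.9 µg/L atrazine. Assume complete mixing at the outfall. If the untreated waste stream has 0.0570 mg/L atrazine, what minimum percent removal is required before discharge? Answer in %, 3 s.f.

40.5 %

3.32 µg/L = 0.00332 mg/L.
12.9 µg/L = 0.0129 mg/L.
Mass balance: 0.0129·0.083 = 0.026·Cₑ + 0.057·0.00332.
Cₑ = (0.001071 − 0.0001892) / 0.026 = 0.0339 mg/L.
Required removal = 1 − 0.0339/0.0570 = 40.52 %.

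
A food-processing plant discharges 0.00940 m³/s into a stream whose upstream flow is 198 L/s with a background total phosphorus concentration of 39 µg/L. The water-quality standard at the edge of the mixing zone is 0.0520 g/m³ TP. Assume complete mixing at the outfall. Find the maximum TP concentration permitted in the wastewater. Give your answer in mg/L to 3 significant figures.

198 L/s = 0.198 m³/s.
39 µg/L = 0.039 mg/L.
Mass balance: 0.052·0.2074 = 0.0094·Cₑ + 0.198·0.039.
Cₑ = (0.01078 − 0.007722) / 0.0094 = 0.3258 mg/L.

0.326 mg/L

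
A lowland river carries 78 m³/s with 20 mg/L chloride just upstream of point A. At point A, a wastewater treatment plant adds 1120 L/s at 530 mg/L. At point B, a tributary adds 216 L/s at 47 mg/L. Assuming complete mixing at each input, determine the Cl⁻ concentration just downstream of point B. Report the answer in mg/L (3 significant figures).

1120 L/s = 1.12 m³/s.
After input A: C = (78·20 + 1.12·530) / 79.12 = 27.22 mg/L.
216 L/s = 0.216 m³/s.
After input B: C = (79.12·27.22 + 0.216·47) / 79.34 = 27.27 mg/L.

27.3 mg/L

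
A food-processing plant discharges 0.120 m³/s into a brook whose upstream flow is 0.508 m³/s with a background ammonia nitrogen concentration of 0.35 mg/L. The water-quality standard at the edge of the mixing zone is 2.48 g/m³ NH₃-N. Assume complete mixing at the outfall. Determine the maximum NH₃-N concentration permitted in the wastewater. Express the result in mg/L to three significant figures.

11.5 mg/L

Mass balance: 2.48·0.628 = 0.12·Cₑ + 0.508·0.35.
Cₑ = (1.557 − 0.1778) / 0.12 = 11.5 mg/L.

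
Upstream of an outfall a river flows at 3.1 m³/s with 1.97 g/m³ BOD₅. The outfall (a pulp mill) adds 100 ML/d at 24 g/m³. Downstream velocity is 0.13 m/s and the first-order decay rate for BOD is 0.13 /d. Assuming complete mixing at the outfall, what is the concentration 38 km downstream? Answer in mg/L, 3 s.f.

5.13 mg/L

100 ML/d = 1.157 m³/s.
After complete mixing, C₀ = (1.157·24 + 3.1·1.97) / 4.257 = 7.959 mg/L.
Travel time t = 3.8e+04 m / 0.13 m/s = 2.923e+05 s = 3.383 d.
C = 7.959·exp(−0.13·3.383) = 7.959·0.6442 = 5.127 mg/L.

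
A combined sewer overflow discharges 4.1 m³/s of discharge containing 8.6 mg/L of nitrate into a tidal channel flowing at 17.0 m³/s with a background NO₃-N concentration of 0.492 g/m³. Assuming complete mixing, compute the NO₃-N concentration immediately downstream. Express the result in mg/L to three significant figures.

2.07 mg/L

Conservation of mass across the mixing zone: C = (4.1·8.6 + 17·0.492) / (4.1 + 17) = 43.62/21.1 = 2.067 mg/L.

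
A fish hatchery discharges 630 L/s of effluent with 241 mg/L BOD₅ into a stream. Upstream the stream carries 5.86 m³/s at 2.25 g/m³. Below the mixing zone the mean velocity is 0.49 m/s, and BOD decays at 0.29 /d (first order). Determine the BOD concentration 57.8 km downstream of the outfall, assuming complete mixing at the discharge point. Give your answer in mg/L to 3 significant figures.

17.1 mg/L

630 L/s = 0.63 m³/s.
After complete mixing, C₀ = (0.63·241 + 5.86·2.25) / 6.49 = 25.43 mg/L.
Travel time t = 5.78e+04 m / 0.49 m/s = 1.18e+05 s = 1.365 d.
C = 25.43·exp(−0.29·1.365) = 25.43·0.6731 = 17.11 mg/L.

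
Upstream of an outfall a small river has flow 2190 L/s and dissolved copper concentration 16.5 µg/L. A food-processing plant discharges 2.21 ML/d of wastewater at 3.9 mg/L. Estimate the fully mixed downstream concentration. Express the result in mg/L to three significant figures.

2.21 ML/d = 0.02558 m³/s.
2190 L/s = 2.19 m³/s.
16.5 µg/L = 0.0165 mg/L.
Conservation of mass across the mixing zone: C = (0.02558·3.9 + 2.19·0.0165) / (0.02558 + 2.19) = 0.1359/2.216 = 0.06133 mg/L.

0.0613 mg/L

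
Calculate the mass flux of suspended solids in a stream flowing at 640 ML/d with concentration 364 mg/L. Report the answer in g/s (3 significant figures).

640 ML/d = 7.407 m³/s.
Mass flux = Q·C = 7.407 m³/s × 364 g/m³ = 2696 g/s.

2700 g/s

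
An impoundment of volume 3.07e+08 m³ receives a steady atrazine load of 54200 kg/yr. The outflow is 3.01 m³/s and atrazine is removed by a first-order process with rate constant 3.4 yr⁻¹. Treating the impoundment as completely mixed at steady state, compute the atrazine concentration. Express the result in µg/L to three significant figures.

Outflow Q = 3.01 m³/s × 3.156e+07 s/yr = 9.499e+07 m³/yr.
Steady-state CSTR mass balance: W = Q·C + k·V·C, so C = W/(Q + kV).
Q + kV = 9.499e+07 + 3.4·3.07e+08 = 1.139e+09 m³/yr.
C = 54200/1.139e+09 = 4.759e-05 kg/m³ = 0.04759 mg/L = 47.59 µg/L.

47.6 µg/L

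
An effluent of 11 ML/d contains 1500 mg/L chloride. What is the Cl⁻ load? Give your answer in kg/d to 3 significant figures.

16500 kg/d

11 ML/d = 0.1273 m³/s.
Mass flux = Q·C = 0.1273 m³/s × 1500 g/m³ = 191 g/s.
= 191 g/s × 86.4 = 1.65e+04 kg/d.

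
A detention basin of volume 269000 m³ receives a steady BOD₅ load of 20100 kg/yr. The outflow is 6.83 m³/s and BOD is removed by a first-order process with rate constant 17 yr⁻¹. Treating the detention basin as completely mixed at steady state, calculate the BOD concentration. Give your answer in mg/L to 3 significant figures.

0.0913 mg/L

Outflow Q = 6.83 m³/s × 3.156e+07 s/yr = 2.155e+08 m³/yr.
Steady-state CSTR mass balance: W = Q·C + k·V·C, so C = W/(Q + kV).
Q + kV = 2.155e+08 + 17·269000 = 2.201e+08 m³/yr.
C = 20100/2.201e+08 = 9.132e-05 kg/m³ = 0.09132 mg/L.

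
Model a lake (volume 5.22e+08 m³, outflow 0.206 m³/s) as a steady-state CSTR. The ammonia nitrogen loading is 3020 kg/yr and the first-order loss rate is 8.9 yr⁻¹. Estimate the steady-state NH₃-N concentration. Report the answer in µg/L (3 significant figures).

0.649 µg/L

Outflow Q = 0.206 m³/s × 3.156e+07 s/yr = 6.501e+06 m³/yr.
Steady-state CSTR mass balance: W = Q·C + k·V·C, so C = W/(Q + kV).
Q + kV = 6.501e+06 + 8.9·5.22e+08 = 4.652e+09 m³/yr.
C = 3020/4.652e+09 = 6.491e-07 kg/m³ = 0.0006491 mg/L = 0.6491 µg/L.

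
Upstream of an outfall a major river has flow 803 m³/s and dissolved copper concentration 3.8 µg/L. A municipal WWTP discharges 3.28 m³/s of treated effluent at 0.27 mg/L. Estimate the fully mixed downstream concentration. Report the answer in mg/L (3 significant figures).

0.00488 mg/L

3.8 µg/L = 0.0038 mg/L.
Flow-weighted mixing gives C = (3.28·0.27 + 803·0.0038) / (3.28 + 803) = 3.937/806.3 = 0.004883 mg/L.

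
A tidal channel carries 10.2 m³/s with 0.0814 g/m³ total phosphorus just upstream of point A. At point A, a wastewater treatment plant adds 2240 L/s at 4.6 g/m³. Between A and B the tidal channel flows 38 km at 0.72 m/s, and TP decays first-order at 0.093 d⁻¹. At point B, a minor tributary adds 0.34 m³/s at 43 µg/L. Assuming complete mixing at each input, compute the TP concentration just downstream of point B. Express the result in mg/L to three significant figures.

0.824 mg/L

2240 L/s = 2.24 m³/s.
After input A: C = (10.2·0.0814 + 2.24·4.6) / 12.44 = 0.895 mg/L.
Over the 38 km reach to input B (t = 5.278e+04 s = 0.6109 d), decay gives C = 0.895·exp(−0.093·0.6109) = 0.8456 mg/L.
43 µg/L = 0.043 mg/L.
After input B: C = (12.44·0.8456 + 0.34·0.043) / 12.78 = 0.8243 mg/L.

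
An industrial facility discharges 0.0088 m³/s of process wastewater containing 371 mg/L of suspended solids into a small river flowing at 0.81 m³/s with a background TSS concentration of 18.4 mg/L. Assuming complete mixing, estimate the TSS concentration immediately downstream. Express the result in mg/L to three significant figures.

22.2 mg/L

By mass balance at complete mixing, C = (0.0088·371 + 0.81·18.4) / (0.0088 + 0.81) = 18.17/0.8188 = 22.19 mg/L.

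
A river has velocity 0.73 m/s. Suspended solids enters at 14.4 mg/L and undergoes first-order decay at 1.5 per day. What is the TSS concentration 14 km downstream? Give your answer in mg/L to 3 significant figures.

Travel time t = 14 km / 0.73 m/s = 1.4e+04/0.73 = 1.918e+04 s = 0.222 d.
First-order decay: C = 14.4·exp(−1.5·0.222) = 14.4·0.7168 = 10.32 mg/L.

10.3 mg/L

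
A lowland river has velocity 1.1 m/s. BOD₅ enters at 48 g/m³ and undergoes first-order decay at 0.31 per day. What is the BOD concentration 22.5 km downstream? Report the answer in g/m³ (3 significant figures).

Travel time t = 22.5 km / 1.1 m/s = 2.25e+04/1.1 = 2.045e+04 s = 0.2367 d.
First-order decay: C = 48·exp(−0.31·0.2367) = 48·0.9292 = 44.6 g/m³.

44.6 g/m³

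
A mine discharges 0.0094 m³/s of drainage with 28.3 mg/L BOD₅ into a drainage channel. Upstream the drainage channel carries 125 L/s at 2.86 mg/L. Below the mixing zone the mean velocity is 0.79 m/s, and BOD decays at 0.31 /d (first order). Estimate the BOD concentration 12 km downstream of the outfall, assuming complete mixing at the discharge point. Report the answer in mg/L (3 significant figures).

125 L/s = 0.125 m³/s.
After complete mixing, C₀ = (0.0094·28.3 + 0.125·2.86) / 0.1344 = 4.639 mg/L.
Travel time t = 1.2e+04 m / 0.79 m/s = 1.519e+04 s = 0.1758 d.
C = 4.639·exp(−0.31·0.1758) = 4.639·0.947 = 4.393 mg/L.

4.39 mg/L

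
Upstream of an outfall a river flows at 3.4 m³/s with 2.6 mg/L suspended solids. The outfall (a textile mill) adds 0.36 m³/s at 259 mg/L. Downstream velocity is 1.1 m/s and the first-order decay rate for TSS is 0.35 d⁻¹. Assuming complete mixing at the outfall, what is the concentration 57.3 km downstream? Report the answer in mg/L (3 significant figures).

After complete mixing, C₀ = (0.36·259 + 3.4·2.6) / 3.76 = 27.15 mg/L.
Travel time t = 5.73e+04 m / 1.1 m/s = 5.209e+04 s = 0.6029 d.
C = 27.15·exp(−0.35·0.6029) = 27.15·0.8098 = 21.98 mg/L.

22.0 mg/L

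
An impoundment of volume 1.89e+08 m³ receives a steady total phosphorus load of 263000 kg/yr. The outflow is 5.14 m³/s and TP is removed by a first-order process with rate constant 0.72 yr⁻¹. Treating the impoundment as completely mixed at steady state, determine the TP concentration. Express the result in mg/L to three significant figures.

Outflow Q = 5.14 m³/s × 3.156e+07 s/yr = 1.622e+08 m³/yr.
Steady-state CSTR mass balance: W = Q·C + k·V·C, so C = W/(Q + kV).
Q + kV = 1.622e+08 + 0.72·1.89e+08 = 2.983e+08 m³/yr.
C = 263000/2.983e+08 = 0.0008817 kg/m³ = 0.8817 mg/L.

0.882 mg/L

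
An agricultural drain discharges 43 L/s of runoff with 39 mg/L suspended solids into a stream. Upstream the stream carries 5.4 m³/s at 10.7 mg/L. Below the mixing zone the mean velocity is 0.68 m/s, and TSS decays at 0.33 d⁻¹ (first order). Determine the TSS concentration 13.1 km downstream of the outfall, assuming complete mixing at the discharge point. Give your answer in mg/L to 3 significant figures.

10.1 mg/L

43 L/s = 0.043 m³/s.
After complete mixing, C₀ = (0.043·39 + 5.4·10.7) / 5.443 = 10.92 mg/L.
Travel time t = 1.31e+04 m / 0.68 m/s = 1.926e+04 s = 0.223 d.
C = 10.92·exp(−0.33·0.223) = 10.92·0.9291 = 10.15 mg/L.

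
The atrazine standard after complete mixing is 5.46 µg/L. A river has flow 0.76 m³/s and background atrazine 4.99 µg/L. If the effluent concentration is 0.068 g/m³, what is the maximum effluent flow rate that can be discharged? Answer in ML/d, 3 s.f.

4.99 µg/L = 0.00499 mg/L.
5.46 µg/L = 0.00546 mg/L.
Mass balance at complete mixing: C_std·(Q_w + Q_r) = Q_w·C_e + Q_r·C_b.
Rearranging, Q_w = Q_r·(C_std − C_b)/(C_e − C_std) = 0.76·(0.00546 − 0.00499) / (0.068 − 0.00546) = 0.005712 m³/s.
= 0.4935 ML/d.

0.493 ML/d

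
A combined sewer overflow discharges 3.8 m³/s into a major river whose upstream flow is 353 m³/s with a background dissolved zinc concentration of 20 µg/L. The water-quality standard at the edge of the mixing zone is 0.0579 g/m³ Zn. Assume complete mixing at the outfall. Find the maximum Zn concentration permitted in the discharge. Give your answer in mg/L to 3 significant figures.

3.58 mg/L

20 µg/L = 0.02 mg/L.
Mass balance: 0.0579·356.8 = 3.8·Cₑ + 353·0.02.
Cₑ = (20.66 − 7.06) / 3.8 = 3.579 mg/L.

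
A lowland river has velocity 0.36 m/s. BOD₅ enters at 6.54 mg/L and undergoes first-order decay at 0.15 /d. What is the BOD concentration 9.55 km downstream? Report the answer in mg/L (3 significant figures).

6.25 mg/L

Travel time t = 9.55 km / 0.36 m/s = 9550/0.36 = 2.653e+04 s = 0.307 d.
First-order decay: C = 6.54·exp(−0.15·0.307) = 6.54·0.955 = 6.246 mg/L.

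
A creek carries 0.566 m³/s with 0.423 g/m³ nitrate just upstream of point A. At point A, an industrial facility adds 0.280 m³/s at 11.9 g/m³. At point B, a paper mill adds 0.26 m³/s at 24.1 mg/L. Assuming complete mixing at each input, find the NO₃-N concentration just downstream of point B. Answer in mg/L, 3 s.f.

8.89 mg/L

After input A: C = (0.566·0.423 + 0.28·11.9) / 0.846 = 4.222 mg/L.
After input B: C = (0.846·4.222 + 0.26·24.1) / 1.106 = 8.895 mg/L.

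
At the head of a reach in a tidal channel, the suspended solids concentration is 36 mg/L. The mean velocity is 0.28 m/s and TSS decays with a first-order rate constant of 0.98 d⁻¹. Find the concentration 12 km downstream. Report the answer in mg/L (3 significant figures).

22.1 mg/L

Travel time t = 12 km / 0.28 m/s = 1.2e+04/0.28 = 4.286e+04 s = 0.496 d.
First-order decay: C = 36·exp(−0.98·0.496) = 36·0.615 = 22.14 mg/L.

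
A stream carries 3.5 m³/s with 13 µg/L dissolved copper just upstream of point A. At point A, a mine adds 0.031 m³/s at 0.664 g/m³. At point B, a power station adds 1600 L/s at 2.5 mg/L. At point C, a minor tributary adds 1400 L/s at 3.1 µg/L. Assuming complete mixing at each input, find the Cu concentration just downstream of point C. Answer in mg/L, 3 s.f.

13 µg/L = 0.013 mg/L.
After input A: C = (3.5·0.013 + 0.031·0.664) / 3.531 = 0.01872 mg/L.
1600 L/s = 1.6 m³/s.
After input B: C = (3.531·0.01872 + 1.6·2.5) / 5.131 = 0.7925 mg/L.
1400 L/s = 1.4 m³/s.
3.1 µg/L = 0.0031 mg/L.
After input C: C = (5.131·0.7925 + 1.4·0.0031) / 6.531 = 0.6232 mg/L.

0.623 mg/L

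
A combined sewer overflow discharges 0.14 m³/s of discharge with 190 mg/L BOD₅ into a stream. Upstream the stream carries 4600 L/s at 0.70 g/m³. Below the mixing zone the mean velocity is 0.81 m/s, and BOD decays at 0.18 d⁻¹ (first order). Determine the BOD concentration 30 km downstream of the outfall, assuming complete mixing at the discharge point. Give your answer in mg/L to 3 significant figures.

5.82 mg/L

4600 L/s = 4.6 m³/s.
After complete mixing, C₀ = (0.14·190 + 4.6·0.7) / 4.74 = 6.291 mg/L.
Travel time t = 3e+04 m / 0.81 m/s = 3.704e+04 s = 0.4287 d.
C = 6.291·exp(−0.18·0.4287) = 6.291·0.9257 = 5.824 mg/L.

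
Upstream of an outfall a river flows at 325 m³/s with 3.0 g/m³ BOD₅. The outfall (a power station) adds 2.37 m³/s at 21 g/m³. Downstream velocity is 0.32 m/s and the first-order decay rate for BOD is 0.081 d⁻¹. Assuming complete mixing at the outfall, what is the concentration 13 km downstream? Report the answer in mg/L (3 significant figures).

3.01 mg/L

After complete mixing, C₀ = (2.37·21 + 325·3) / 327.4 = 3.13 mg/L.
Travel time t = 1.3e+04 m / 0.32 m/s = 4.062e+04 s = 0.4702 d.
C = 3.13·exp(−0.081·0.4702) = 3.13·0.9626 = 3.013 mg/L.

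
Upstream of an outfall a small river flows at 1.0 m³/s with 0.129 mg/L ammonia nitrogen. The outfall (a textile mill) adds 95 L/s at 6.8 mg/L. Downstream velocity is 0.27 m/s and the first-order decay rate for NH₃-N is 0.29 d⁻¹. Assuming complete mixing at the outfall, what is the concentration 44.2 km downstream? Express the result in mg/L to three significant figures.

95 L/s = 0.095 m³/s.
After complete mixing, C₀ = (0.095·6.8 + 1·0.129) / 1.095 = 0.7078 mg/L.
Travel time t = 4.42e+04 m / 0.27 m/s = 1.637e+05 s = 1.895 d.
C = 0.7078·exp(−0.29·1.895) = 0.7078·0.5773 = 0.4086 mg/L.

0.409 mg/L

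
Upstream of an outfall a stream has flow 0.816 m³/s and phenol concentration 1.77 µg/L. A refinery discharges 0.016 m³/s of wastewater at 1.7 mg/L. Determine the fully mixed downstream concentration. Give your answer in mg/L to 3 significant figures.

0.0344 mg/L

1.77 µg/L = 0.00177 mg/L.
By mass balance at complete mixing, C = (0.016·1.7 + 0.816·0.00177) / (0.016 + 0.816) = 0.02864/0.832 = 0.03443 mg/L.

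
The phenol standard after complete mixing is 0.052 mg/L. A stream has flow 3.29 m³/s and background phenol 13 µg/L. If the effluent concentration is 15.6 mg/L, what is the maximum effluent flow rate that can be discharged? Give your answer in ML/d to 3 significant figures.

13 µg/L = 0.013 mg/L.
Mass balance at complete mixing: C_std·(Q_w + Q_r) = Q_w·C_e + Q_r·C_b.
Rearranging, Q_w = Q_r·(C_std − C_b)/(C_e − C_std) = 3.29·(0.052 − 0.013) / (15.6 − 0.052) = 0.008253 m³/s.
= 0.713 ML/d.

0.713 ML/d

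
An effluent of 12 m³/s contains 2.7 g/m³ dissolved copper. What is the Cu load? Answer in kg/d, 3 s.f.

2800 kg/d

Mass flux = Q·C = 12 m³/s × 2.7 g/m³ = 32.4 g/s.
= 32.4 g/s × 86.4 = 2799 kg/d.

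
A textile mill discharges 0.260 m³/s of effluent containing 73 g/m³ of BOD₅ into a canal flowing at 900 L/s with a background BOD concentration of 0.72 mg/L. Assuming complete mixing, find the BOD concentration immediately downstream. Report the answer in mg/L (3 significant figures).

16.9 mg/L

900 L/s = 0.9 m³/s.
By mass balance at complete mixing, C = (0.26·73 + 0.9·0.72) / (0.26 + 0.9) = 19.63/1.16 = 16.92 mg/L.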